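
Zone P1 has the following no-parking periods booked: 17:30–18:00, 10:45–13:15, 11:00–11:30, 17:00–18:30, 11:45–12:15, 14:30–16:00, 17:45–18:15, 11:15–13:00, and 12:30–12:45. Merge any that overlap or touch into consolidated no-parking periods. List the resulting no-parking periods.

Sort by start: 10:45-13:15, 11:00-11:30, 11:15-13:00, 11:45-12:15, 12:30-12:45, 14:30-16:00, 17:00-18:30, 17:30-18:00, 17:45-18:15.
11:00-11:30 overlaps/touches 10:45-13:15 → extend to 10:45-13:15.
11:15-13:00 overlaps/touches 10:45-13:15 → extend to 10:45-13:15.
11:45-12:15 overlaps/touches 10:45-13:15 → extend to 10:45-13:15.
12:30-12:45 overlaps/touches 10:45-13:15 → extend to 10:45-13:15.
14:30-16:00 is disjoint → start new block.
17:00-18:30 is disjoint → start new block.
17:30-18:00 overlaps/touches 17:00-18:30 → extend to 17:00-18:30.
17:45-18:15 overlaps/touches 17:00-18:30 → extend to 17:00-18:30.

10:45-13:15, 14:30-16:00, 17:00-18:30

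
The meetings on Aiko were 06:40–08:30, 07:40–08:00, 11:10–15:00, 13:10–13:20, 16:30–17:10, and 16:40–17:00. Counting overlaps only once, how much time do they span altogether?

6 h 20 min

Merged: 06:40–08:30, 11:10–15:00, 16:30–17:10.
Lengths: 1 h 50 min + 3 h 50 min + 40 min = 6 h 20 min.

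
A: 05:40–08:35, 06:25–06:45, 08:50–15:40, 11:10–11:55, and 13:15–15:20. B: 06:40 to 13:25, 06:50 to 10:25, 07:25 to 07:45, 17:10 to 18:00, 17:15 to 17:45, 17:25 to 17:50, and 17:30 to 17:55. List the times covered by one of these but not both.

05:40–06:40, 08:35–08:50, 13:25–15:40, 17:10–18:00

A, merged: 05:40–08:35, 08:50–15:40.
B, merged: 06:40–13:25, 17:10–18:00.
A but not B: 05:40–06:40, 13:25–15:40.
B but not A: 08:35–08:50, 17:10–18:00.
Combining gives A △ B.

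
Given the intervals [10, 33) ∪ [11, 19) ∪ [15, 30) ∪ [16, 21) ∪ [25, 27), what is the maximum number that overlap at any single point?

4

Sweep endpoints in order; track running count of active intervals.
Peak of 4 reached at 16.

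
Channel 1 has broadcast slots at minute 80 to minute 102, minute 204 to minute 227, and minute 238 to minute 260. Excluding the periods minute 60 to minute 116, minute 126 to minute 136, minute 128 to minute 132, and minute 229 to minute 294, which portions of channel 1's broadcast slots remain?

Merge the second list: minute 60 to minute 116, minute 126 to minute 136, minute 229 to minute 294.
minute 80 to minute 102: entirely removed.
minute 204 to minute 227: nothing removed.
minute 238 to minute 260: entirely removed.

minute 204 to minute 227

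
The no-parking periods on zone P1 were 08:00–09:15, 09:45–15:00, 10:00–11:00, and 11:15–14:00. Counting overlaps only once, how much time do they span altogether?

6 h 30 min

Merged: 08:00–09:15, 09:45–15:00.
Lengths: 1 h 15 min + 5 h 15 min = 6 h 30 min.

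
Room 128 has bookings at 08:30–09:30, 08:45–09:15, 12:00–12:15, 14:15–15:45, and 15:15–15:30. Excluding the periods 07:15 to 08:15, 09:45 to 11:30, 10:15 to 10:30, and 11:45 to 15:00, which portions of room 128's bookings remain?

08:30-09:30, 15:00-15:45

First set merges to 08:30-09:30, 12:00-12:15, 14:15-15:45.
Second set merges to 07:15-08:15, 09:45-11:30, 11:45-15:00.
08:30-09:30: no B overlap → unchanged.
12:00-12:15: fully covered by B → removed.
14:15-15:45 minus B → 15:00-15:45.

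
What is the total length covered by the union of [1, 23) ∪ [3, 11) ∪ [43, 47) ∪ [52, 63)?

Merged: [1, 23), [43, 47), [52, 63).
Lengths: 22 + 4 + 11 = 37.

37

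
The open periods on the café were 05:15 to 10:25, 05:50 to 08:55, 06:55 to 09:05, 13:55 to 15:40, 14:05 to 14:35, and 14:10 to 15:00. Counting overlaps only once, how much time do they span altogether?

6 h 55 min

Merged: 05:15-10:25, 13:55-15:40.
Lengths: 5 h 10 min + 1 h 45 min = 6 h 55 min.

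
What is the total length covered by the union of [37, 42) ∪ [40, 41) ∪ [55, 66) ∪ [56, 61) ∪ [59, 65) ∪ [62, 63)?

Merged: [37, 42), [55, 66).
Lengths: 5 + 11 = 16.

16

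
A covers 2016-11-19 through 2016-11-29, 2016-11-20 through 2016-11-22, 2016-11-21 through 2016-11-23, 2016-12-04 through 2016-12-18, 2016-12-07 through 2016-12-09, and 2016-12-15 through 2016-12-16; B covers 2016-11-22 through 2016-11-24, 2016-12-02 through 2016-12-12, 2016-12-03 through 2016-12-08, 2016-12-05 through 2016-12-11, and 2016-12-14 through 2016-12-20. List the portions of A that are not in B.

2016-11-19 through 2016-11-21, 2016-11-25 through 2016-11-29, 2016-12-13 through 2016-12-13

Merge the first list: 2016-11-19 through 2016-11-29, 2016-12-04 through 2016-12-18.
Merge the second list: 2016-11-22 through 2016-11-24, 2016-12-02 through 2016-12-12, 2016-12-14 through 2016-12-20.
2016-11-19 through 2016-11-29 minus B → 2016-11-19 through 2016-11-21, 2016-11-25 through 2016-11-29.
2016-12-04 through 2016-12-18 minus B → 2016-12-13 through 2016-12-13.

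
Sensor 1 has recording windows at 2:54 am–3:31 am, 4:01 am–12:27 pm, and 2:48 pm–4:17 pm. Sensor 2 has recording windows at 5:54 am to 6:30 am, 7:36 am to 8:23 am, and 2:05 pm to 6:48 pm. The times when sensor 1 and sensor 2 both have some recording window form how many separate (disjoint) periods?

A ∩ B = 5:54 am–6:30 am, 7:36 am–8:23 am, 2:48 pm–4:17 pm.
That is 3 disjoint pieces.

3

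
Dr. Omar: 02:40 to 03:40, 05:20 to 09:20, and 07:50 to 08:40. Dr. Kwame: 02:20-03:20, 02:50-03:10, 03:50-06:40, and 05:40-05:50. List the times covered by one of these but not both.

Merge the first list: 02:40–03:40, 05:20–09:20.
Merge the second list: 02:20–03:20, 03:50–06:40.
Only in the first: 03:20–03:40, 06:40–09:20.
Only in the second: 02:20–02:40, 03:50–05:20.
Together these are the periods covered by exactly one.

02:20–02:40, 03:20–03:40, 03:50–05:20, 06:40–09:20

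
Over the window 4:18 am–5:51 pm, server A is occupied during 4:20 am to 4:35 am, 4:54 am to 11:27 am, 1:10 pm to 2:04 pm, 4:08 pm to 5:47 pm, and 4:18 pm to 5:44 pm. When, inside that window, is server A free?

4:18 am–4:20 am, 4:35 am–4:54 am, 11:27 am–1:10 pm, 2:04 pm–4:08 pm, 5:47 pm–5:51 pm

The merged coverage is 4:20 am–4:35 am, 4:54 am–11:27 am, 1:10 pm–2:04 pm, 4:08 pm–5:47 pm.
Complement within 4:18 am–5:51 pm: 4:18 am–4:20 am, 4:35 am–4:54 am, 11:27 am–1:10 pm, 2:04 pm–4:08 pm, 5:47 pm–5:51 pm.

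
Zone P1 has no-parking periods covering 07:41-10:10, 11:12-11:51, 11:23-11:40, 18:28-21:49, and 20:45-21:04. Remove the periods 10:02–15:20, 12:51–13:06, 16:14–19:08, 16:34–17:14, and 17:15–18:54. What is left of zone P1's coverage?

First set merges to 07:41–10:10, 11:12–11:51, 18:28–21:49.
Second set merges to 10:02–15:20, 16:14–19:08.
07:41–10:10 minus B → 07:41–10:02.
11:12–11:51: fully covered by B → removed.
18:28–21:49 minus B → 19:08–21:49.

07:41–10:02, 19:08–21:49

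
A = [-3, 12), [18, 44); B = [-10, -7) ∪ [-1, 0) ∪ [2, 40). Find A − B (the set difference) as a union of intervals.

[-3, -1) ∪ [0, 2) ∪ [40, 44)

[-3, 12) minus B → [-3, -1), [0, 2).
[18, 44) minus B → [40, 44).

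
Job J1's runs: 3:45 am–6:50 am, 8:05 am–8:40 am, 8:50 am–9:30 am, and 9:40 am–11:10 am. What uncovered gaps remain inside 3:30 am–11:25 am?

The merged coverage is 3:45 am-6:50 am, 8:05 am-8:40 am, 8:50 am-9:30 am, 9:40 am-11:10 am.
Complement within 3:30 am-11:25 am: 3:30 am-3:45 am, 6:50 am-8:05 am, 8:40 am-8:50 am, 9:30 am-9:40 am, 11:10 am-11:25 am.

3:30 am-3:45 am, 6:50 am-8:05 am, 8:40 am-8:50 am, 9:30 am-9:40 am, 11:10 am-11:25 am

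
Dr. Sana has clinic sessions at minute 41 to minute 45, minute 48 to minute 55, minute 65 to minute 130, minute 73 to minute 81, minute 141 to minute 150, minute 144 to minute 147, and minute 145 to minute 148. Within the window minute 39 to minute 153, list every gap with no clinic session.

minute 39 to minute 41, minute 45 to minute 48, minute 55 to minute 65, minute 130 to minute 141, minute 150 to minute 153

After merging, the occupied span is minute 41 to minute 45, minute 48 to minute 55, minute 65 to minute 130, minute 141 to minute 150.
Gaps within minute 39 to minute 153: minute 39 to minute 41, minute 45 to minute 48, minute 55 to minute 65, minute 130 to minute 141, minute 150 to minute 153.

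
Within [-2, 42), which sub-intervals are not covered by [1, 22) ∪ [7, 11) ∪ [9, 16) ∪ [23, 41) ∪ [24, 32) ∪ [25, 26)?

[-2, 1) ∪ [22, 23) ∪ [41, 42)

After merging, the occupied span is [1, 22), [23, 41).
Uncovered inside [-2, 42): [-2, 1), [22, 23), [41, 42).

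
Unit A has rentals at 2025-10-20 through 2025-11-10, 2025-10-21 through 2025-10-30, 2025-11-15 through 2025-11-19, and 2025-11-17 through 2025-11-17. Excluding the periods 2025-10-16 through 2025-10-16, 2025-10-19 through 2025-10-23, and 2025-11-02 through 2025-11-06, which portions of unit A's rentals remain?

Merge the first list: 2025-10-20 through 2025-11-10, 2025-11-15 through 2025-11-19.
2025-10-20 through 2025-11-10 minus B → 2025-10-24 through 2025-11-01, 2025-11-07 through 2025-11-10.
2025-11-15 through 2025-11-19: no B overlap → unchanged.

2025-10-24 through 2025-11-01, 2025-11-07 through 2025-11-10, 2025-11-15 through 2025-11-19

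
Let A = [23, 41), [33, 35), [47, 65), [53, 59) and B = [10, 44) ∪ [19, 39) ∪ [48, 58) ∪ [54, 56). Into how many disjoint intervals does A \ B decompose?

2

A, merged: [23, 41), [47, 65).
B, merged: [10, 44), [48, 58).
A \ B = [47, 48), [58, 65).
That is 2 disjoint pieces.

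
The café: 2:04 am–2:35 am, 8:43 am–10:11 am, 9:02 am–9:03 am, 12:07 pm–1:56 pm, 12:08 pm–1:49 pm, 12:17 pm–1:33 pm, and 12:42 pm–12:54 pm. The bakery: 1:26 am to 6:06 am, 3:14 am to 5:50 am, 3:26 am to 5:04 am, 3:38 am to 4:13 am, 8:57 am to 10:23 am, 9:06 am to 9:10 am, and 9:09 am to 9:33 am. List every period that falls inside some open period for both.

Merge the first list: 2:04 am–2:35 am, 8:43 am–10:11 am, 12:07 pm–1:56 pm.
Merge the second list: 1:26 am–6:06 am, 8:57 am–10:23 am.
2:04 am–2:35 am meets the second set on 2:04 am–2:35 am.
8:43 am–10:11 am meets the second set on 8:57 am–10:11 am.
12:07 pm–1:56 pm: no overlap with the second set.

2:04 am–2:35 am, 8:57 am–10:11 am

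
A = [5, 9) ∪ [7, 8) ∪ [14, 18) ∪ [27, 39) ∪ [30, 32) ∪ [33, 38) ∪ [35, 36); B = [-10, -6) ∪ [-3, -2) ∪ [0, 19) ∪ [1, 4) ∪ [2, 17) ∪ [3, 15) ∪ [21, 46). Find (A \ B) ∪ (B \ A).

[-10, -6) ∪ [-3, -2) ∪ [0, 5) ∪ [9, 14) ∪ [18, 19) ∪ [21, 27) ∪ [39, 46)

First set merges to [5, 9), [14, 18), [27, 39).
Second set merges to [-10, -6), [-3, -2), [0, 19), [21, 46).
A \ B = none.
B \ A = [-10, -6), [-3, -2), [0, 5), [9, 14), [18, 19), [21, 27), [39, 46).
Union of the two gives the symmetric difference.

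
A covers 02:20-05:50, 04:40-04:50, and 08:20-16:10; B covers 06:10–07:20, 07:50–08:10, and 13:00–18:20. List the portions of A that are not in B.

Merge the first list: 02:20-05:50, 08:20-16:10.
02:20-05:50: nothing removed.
08:20-16:10 \ B = 08:20-13:00.

02:20-05:50, 08:20-13:00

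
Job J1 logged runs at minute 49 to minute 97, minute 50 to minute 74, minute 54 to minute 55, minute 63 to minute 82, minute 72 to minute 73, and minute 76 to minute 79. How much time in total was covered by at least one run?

48 minutes

Merged: minute 49 to minute 97.
Length: 48 minutes.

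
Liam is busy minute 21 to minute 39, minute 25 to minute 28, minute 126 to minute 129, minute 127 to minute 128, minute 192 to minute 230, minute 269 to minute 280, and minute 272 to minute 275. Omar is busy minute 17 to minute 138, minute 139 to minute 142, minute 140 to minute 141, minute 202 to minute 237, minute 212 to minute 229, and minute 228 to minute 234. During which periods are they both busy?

minute 21 to minute 39, minute 126 to minute 129, minute 202 to minute 230

First set merges to minute 21 to minute 39, minute 126 to minute 129, minute 192 to minute 230, minute 269 to minute 280.
Second set merges to minute 17 to minute 138, minute 139 to minute 142, minute 202 to minute 237.
minute 21 to minute 39 meets the second set on minute 21 to minute 39.
minute 126 to minute 129 meets the second set on minute 126 to minute 129.
minute 192 to minute 230 meets the second set on minute 202 to minute 230.
minute 269 to minute 280: no overlap with the second set.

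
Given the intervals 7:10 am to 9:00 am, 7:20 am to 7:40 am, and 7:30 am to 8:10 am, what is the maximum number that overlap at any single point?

3

Sweep endpoints in order; track running count of active intervals.
Peak of 3 reached at 7:30 am.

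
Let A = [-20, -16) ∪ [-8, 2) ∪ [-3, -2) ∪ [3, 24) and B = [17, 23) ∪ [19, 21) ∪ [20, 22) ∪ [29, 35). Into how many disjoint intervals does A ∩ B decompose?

A, merged: [-20, -16), [-8, 2), [3, 24).
B, merged: [17, 23), [29, 35).
A ∩ B = [17, 23).
That is 1 disjoint piece.

1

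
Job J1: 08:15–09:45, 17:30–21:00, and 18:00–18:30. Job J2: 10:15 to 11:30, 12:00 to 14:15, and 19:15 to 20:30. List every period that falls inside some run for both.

19:15-20:30

First set merges to 08:15-09:45, 17:30-21:00.
08:15-09:45 meets no B interval.
17:30-21:00 ∩ B → 19:15-20:30.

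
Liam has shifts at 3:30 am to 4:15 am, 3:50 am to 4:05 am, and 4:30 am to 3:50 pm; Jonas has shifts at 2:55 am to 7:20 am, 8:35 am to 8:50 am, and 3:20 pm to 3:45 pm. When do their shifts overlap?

3:30 am–4:15 am, 4:30 am–7:20 am, 8:35 am–8:50 am, 3:20 pm–3:45 pm

First set merges to 3:30 am–4:15 am, 4:30 am–3:50 pm.
3:30 am–4:15 am ∩ B → 3:30 am–4:15 am.
4:30 am–3:50 pm ∩ B → 4:30 am–7:20 am, 8:35 am–8:50 am, 3:20 pm–3:45 pm.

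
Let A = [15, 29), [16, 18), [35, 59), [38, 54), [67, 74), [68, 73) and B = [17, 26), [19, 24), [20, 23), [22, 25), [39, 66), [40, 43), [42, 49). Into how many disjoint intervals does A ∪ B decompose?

Merge the first list: [15, 29), [35, 59), [67, 74).
Merge the second list: [17, 26), [39, 66).
A ∪ B = [15, 29), [35, 66), [67, 74).
That is 3 disjoint pieces.

3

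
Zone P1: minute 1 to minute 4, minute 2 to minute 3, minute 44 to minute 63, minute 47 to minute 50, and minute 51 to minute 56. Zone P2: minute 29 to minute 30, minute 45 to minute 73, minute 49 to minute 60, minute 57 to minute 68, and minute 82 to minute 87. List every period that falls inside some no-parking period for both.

minute 45 to minute 63

Merge the first list: minute 1 to minute 4, minute 44 to minute 63.
Merge the second list: minute 29 to minute 30, minute 45 to minute 73, minute 82 to minute 87.
minute 1 to minute 4 falls entirely outside B.
minute 44 to minute 63 overlaps B on minute 45 to minute 63.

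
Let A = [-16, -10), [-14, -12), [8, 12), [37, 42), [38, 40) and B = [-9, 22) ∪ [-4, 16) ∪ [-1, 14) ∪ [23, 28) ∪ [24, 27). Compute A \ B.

[-16, -10) ∪ [37, 42)

Merge the first list: [-16, -10), [8, 12), [37, 42).
Merge the second list: [-9, 22), [23, 28).
[-16, -10) is untouched.
[8, 12) lies entirely inside B → drops out.
[37, 42) is untouched.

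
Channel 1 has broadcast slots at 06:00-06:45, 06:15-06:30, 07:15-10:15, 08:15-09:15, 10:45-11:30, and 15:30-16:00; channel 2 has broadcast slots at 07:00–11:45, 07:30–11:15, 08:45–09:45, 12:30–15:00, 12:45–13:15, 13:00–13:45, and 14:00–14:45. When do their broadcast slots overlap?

07:15-10:15, 10:45-11:30

A, merged: 06:00-06:45, 07:15-10:15, 10:45-11:30, 15:30-16:00.
B, merged: 07:00-11:45, 12:30-15:00.
06:00-06:45 falls entirely outside B.
07:15-10:15 overlaps B on 07:15-10:15.
10:45-11:30 overlaps B on 10:45-11:30.
15:30-16:00 falls entirely outside B.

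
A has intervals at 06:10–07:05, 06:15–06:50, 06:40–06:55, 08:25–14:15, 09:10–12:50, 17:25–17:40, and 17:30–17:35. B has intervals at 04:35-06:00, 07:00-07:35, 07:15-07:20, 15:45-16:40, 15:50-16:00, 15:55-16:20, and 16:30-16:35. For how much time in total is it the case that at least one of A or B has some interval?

9 h 50 min

First set merges to 06:10–07:05, 08:25–14:15, 17:25–17:40.
Second set merges to 04:35–06:00, 07:00–07:35, 15:45–16:40.
A ∪ B = 04:35–06:00, 06:10–07:35, 08:25–14:15, 15:45–16:40, 17:25–17:40.
Total: 1 h 25 min + 1 h 25 min + 5 h 50 min + 55 min + 15 min = 9 h 50 min.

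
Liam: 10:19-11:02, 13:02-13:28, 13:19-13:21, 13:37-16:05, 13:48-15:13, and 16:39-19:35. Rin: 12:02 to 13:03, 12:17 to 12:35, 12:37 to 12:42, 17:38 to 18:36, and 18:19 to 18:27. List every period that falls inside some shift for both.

13:02–13:03, 17:38–18:36

A, merged: 10:19–11:02, 13:02–13:28, 13:37–16:05, 16:39–19:35.
B, merged: 12:02–13:03, 17:38–18:36.
10:19–11:02: no overlap with the second set.
13:02–13:28 meets the second set on 13:02–13:03.
13:37–16:05: no overlap with the second set.
16:39–19:35 meets the second set on 17:38–18:36.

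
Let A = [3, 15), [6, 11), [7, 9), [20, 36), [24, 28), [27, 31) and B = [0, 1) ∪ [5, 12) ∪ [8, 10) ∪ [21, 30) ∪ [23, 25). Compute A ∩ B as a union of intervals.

Merge the first list: [3, 15), [20, 36).
Merge the second list: [0, 1), [5, 12), [21, 30).
[3, 15) ∩ B → [5, 12).
[20, 36) ∩ B → [21, 30).

[5, 12) ∪ [21, 30)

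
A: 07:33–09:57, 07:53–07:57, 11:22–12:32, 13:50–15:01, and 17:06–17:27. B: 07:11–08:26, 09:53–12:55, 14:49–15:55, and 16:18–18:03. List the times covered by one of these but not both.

07:11–07:33, 08:26–09:53, 09:57–11:22, 12:32–12:55, 13:50–14:49, 15:01–15:55, 16:18–17:06, 17:27–18:03

Merge the first list: 07:33–09:57, 11:22–12:32, 13:50–15:01, 17:06–17:27.
Only in the first: 08:26–09:53, 13:50–14:49.
Only in the second: 07:11–07:33, 09:57–11:22, 12:32–12:55, 15:01–15:55, 16:18–17:06, 17:27–18:03.
Together these are the periods covered by exactly one.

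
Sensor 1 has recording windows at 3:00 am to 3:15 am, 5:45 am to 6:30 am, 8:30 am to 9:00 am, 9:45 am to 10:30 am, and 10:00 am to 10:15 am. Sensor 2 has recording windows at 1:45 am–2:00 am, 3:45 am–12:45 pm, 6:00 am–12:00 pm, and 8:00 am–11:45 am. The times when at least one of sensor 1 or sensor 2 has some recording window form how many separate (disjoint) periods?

3

A, merged: 3:00 am–3:15 am, 5:45 am–6:30 am, 8:30 am–9:00 am, 9:45 am–10:30 am.
B, merged: 1:45 am–2:00 am, 3:45 am–12:45 pm.
A ∪ B = 1:45 am–2:00 am, 3:00 am–3:15 am, 3:45 am–12:45 pm.
That is 3 disjoint pieces.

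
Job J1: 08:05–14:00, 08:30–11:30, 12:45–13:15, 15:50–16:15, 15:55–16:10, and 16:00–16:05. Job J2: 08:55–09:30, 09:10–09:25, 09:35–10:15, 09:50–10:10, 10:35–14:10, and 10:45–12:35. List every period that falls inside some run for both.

First set merges to 08:05–14:00, 15:50–16:15.
Second set merges to 08:55–09:30, 09:35–10:15, 10:35–14:10.
08:05–14:00 ∩ B → 08:55–09:30, 09:35–10:15, 10:35–14:00.
15:50–16:15 meets no B interval.

08:55–09:30, 09:35–10:15, 10:35–14:00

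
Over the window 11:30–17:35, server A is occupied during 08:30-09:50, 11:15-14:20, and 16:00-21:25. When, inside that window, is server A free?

Covered (merged): 08:30-09:50, 11:15-14:20, 16:00-21:25.
Gaps within 11:30-17:35: 14:20-16:00.

14:20-16:00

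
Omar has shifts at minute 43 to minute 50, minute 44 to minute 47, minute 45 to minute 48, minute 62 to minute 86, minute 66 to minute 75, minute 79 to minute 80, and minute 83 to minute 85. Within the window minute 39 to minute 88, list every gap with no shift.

minute 39 to minute 43, minute 50 to minute 62, minute 86 to minute 88

Covered (merged): minute 43 to minute 50, minute 62 to minute 86.
Complement within minute 39 to minute 88: minute 39 to minute 43, minute 50 to minute 62, minute 86 to minute 88.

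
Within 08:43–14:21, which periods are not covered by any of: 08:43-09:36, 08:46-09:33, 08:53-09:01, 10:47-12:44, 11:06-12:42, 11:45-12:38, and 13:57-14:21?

09:36–10:47, 12:44–13:57

After merging, the occupied span is 08:43–09:36, 10:47–12:44, 13:57–14:21.
Uncovered inside 08:43–14:21: 09:36–10:47, 12:44–13:57.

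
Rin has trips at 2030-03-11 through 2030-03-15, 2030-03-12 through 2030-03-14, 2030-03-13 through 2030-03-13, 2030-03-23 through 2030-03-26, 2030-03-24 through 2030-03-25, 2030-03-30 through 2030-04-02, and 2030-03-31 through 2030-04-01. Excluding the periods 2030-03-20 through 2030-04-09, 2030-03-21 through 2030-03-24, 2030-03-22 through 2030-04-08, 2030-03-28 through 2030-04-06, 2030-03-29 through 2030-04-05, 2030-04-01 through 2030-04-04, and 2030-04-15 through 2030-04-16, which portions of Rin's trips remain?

First set merges to 2030-03-11 through 2030-03-15, 2030-03-23 through 2030-03-26, 2030-03-30 through 2030-04-02.
Second set merges to 2030-03-20 through 2030-04-09, 2030-04-15 through 2030-04-16.
2030-03-11 through 2030-03-15 is untouched.
2030-03-23 through 2030-03-26 lies entirely inside B → drops out.
2030-03-30 through 2030-04-02 lies entirely inside B → drops out.

2030-03-11 through 2030-03-15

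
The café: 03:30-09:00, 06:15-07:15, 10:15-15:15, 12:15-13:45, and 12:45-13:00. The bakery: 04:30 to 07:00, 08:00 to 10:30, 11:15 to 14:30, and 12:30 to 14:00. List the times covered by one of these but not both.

Merge the first list: 03:30–09:00, 10:15–15:15.
Merge the second list: 04:30–07:00, 08:00–10:30, 11:15–14:30.
A but not B: 03:30–04:30, 07:00–08:00, 10:30–11:15, 14:30–15:15.
B but not A: 09:00–10:15.
Combining gives A △ B.

03:30–04:30, 07:00–08:00, 09:00–10:15, 10:30–11:15, 14:30–15:15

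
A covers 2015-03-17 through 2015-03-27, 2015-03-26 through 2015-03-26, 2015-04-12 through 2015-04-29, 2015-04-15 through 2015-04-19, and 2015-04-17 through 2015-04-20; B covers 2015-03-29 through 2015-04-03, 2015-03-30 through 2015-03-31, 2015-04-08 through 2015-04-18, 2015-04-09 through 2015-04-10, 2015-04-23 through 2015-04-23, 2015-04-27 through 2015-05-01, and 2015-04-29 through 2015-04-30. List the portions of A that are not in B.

2015-03-17 through 2015-03-27, 2015-04-19 through 2015-04-22, 2015-04-24 through 2015-04-26

Merge the first list: 2015-03-17 through 2015-03-27, 2015-04-12 through 2015-04-29.
Merge the second list: 2015-03-29 through 2015-04-03, 2015-04-08 through 2015-04-18, 2015-04-23 through 2015-04-23, 2015-04-27 through 2015-05-01.
2015-03-17 through 2015-03-27 is untouched.
2015-04-12 through 2015-04-29 with B removed leaves 2015-04-19 through 2015-04-22, 2015-04-24 through 2015-04-26.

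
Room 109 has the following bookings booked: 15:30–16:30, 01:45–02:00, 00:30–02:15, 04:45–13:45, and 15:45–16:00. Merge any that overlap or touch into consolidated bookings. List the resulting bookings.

00:30–02:15, 04:45–13:45, 15:30–16:30

Sort by start: 00:30–02:15, 01:45–02:00, 04:45–13:45, 15:30–16:30, 15:45–16:00.
01:45–02:00 overlaps/touches 00:30–02:15 → extend to 00:30–02:15.
04:45–13:45 is disjoint → start new block.
15:30–16:30 is disjoint → start new block.
15:45–16:00 overlaps/touches 15:30–16:30 → extend to 15:30–16:30.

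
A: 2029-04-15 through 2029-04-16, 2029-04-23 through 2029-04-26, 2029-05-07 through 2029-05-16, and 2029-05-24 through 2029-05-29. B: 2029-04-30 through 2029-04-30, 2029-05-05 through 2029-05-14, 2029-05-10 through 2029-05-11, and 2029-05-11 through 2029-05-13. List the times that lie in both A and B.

2029-05-07 through 2029-05-14

Merge the second list: 2029-04-30 through 2029-04-30, 2029-05-05 through 2029-05-14.
2029-04-15 through 2029-04-16: no overlap with the second set.
2029-04-23 through 2029-04-26: no overlap with the second set.
2029-05-07 through 2029-05-16 meets the second set on 2029-05-07 through 2029-05-14.
2029-05-24 through 2029-05-29: no overlap with the second set.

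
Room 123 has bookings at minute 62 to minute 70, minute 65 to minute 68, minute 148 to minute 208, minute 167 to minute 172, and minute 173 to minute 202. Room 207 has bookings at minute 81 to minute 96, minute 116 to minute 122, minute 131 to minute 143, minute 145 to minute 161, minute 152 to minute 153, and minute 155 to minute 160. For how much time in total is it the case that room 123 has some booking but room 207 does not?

55 minutes

Merge the first list: minute 62 to minute 70, minute 148 to minute 208.
Merge the second list: minute 81 to minute 96, minute 116 to minute 122, minute 131 to minute 143, minute 145 to minute 161.
A \ B = minute 62 to minute 70, minute 161 to minute 208.
Total: 8 minutes + 47 minutes = 55 minutes.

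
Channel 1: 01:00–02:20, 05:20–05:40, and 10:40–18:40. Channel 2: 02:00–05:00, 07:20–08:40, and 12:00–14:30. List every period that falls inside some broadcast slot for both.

01:00–02:20 meets the second set on 02:00–02:20.
05:20–05:40: no overlap with the second set.
10:40–18:40 meets the second set on 12:00–14:30.

02:00–02:20, 12:00–14:30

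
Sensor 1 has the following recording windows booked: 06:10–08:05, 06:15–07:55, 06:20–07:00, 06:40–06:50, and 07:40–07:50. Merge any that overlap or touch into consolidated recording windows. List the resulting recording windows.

06:10–08:05

06:15–07:55 overlaps/touches 06:10–08:05 → extend to 06:10–08:05.
06:20–07:00 overlaps/touches 06:10–08:05 → extend to 06:10–08:05.
06:40–06:50 overlaps/touches 06:10–08:05 → extend to 06:10–08:05.
07:40–07:50 overlaps/touches 06:10–08:05 → extend to 06:10–08:05.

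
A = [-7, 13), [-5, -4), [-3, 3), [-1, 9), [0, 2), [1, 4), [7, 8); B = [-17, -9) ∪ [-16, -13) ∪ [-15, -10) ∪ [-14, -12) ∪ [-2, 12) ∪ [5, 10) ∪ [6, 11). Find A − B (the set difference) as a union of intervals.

[-7, -2) ∪ [12, 13)

Merge the first list: [-7, 13).
Merge the second list: [-17, -9), [-2, 12).
[-7, 13) minus B → [-7, -2), [12, 13).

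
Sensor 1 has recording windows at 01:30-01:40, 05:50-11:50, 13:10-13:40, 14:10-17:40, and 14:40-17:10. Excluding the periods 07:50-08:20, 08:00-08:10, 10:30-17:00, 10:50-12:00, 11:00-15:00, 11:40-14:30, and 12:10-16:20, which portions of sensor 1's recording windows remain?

01:30–01:40, 05:50–07:50, 08:20–10:30, 17:00–17:40

First set merges to 01:30–01:40, 05:50–11:50, 13:10–13:40, 14:10–17:40.
Second set merges to 07:50–08:20, 10:30–17:00.
01:30–01:40: nothing removed.
05:50–11:50 \ B = 05:50–07:50, 08:20–10:30.
13:10–13:40: entirely removed.
14:10–17:40 \ B = 17:00–17:40.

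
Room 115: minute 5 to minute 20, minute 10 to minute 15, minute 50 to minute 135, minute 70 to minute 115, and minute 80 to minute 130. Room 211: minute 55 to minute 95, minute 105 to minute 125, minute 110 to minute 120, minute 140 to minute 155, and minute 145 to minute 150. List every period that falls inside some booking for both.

minute 55 to minute 95, minute 105 to minute 125

A, merged: minute 5 to minute 20, minute 50 to minute 135.
B, merged: minute 55 to minute 95, minute 105 to minute 125, minute 140 to minute 155.
minute 5 to minute 20: no overlap with the second set.
minute 50 to minute 135 meets the second set on minute 55 to minute 95, minute 105 to minute 125.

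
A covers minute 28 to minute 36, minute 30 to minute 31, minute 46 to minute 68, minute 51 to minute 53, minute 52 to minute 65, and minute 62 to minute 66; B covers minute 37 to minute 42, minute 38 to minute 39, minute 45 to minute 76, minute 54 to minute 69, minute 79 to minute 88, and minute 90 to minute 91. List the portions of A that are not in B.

minute 28 to minute 36

A, merged: minute 28 to minute 36, minute 46 to minute 68.
B, merged: minute 37 to minute 42, minute 45 to minute 76, minute 79 to minute 88, minute 90 to minute 91.
minute 28 to minute 36: no B overlap → unchanged.
minute 46 to minute 68: fully covered by B → removed.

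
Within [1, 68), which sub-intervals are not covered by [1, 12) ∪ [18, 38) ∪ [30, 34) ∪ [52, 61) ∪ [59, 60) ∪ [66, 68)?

[12, 18) ∪ [38, 52) ∪ [61, 66)

Covered (merged): [1, 12), [18, 38), [52, 61), [66, 68).
Complement within [1, 68): [12, 18), [38, 52), [61, 66).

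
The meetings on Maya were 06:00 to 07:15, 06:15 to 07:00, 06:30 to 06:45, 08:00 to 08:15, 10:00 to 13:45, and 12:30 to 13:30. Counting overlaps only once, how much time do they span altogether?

5 h 15 min

Merged: 06:00–07:15, 08:00–08:15, 10:00–13:45.
Lengths: 1 h 15 min + 15 min + 3 h 45 min = 5 h 15 min.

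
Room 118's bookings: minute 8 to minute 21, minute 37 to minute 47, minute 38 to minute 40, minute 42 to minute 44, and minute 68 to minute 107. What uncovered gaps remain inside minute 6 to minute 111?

minute 6 to minute 8, minute 21 to minute 37, minute 47 to minute 68, minute 107 to minute 111

Covered (merged): minute 8 to minute 21, minute 37 to minute 47, minute 68 to minute 107.
Uncovered inside minute 6 to minute 111: minute 6 to minute 8, minute 21 to minute 37, minute 47 to minute 68, minute 107 to minute 111.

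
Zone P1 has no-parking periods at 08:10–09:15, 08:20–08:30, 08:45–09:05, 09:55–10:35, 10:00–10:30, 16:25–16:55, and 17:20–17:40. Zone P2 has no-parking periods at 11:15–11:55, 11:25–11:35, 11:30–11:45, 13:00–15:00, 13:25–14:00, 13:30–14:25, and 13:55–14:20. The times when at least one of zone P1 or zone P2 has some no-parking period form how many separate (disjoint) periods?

Merge the first list: 08:10–09:15, 09:55–10:35, 16:25–16:55, 17:20–17:40.
Merge the second list: 11:15–11:55, 13:00–15:00.
A ∪ B = 08:10–09:15, 09:55–10:35, 11:15–11:55, 13:00–15:00, 16:25–16:55, 17:20–17:40.
That is 6 disjoint pieces.

6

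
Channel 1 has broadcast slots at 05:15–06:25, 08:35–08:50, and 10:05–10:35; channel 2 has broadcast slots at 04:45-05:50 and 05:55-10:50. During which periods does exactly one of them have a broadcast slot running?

Only in the first: 05:50–05:55.
Only in the second: 04:45–05:15, 06:25–08:35, 08:50–10:05, 10:35–10:50.
Together these are the periods covered by exactly one.

04:45–05:15, 05:50–05:55, 06:25–08:35, 08:50–10:05, 10:35–10:50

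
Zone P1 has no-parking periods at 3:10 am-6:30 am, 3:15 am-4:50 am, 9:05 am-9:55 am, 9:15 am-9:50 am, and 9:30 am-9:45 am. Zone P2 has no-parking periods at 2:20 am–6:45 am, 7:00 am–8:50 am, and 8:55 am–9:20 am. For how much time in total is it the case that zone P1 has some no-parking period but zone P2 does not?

35 min

First set merges to 3:10 am-6:30 am, 9:05 am-9:55 am.
A \ B = 9:20 am-9:55 am.
Total: 35 min.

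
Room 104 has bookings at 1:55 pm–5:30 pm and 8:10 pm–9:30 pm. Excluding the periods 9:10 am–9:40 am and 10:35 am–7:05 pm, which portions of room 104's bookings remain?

1:55 pm–5:30 pm: fully covered by B → removed.
8:10 pm–9:30 pm: no B overlap → unchanged.

8:10 pm–9:30 pm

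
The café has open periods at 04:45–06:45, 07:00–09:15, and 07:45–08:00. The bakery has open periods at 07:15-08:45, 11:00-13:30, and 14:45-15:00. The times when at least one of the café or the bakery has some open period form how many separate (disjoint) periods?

First set merges to 04:45–06:45, 07:00–09:15.
A ∪ B = 04:45–06:45, 07:00–09:15, 11:00–13:30, 14:45–15:00.
That is 4 disjoint pieces.

4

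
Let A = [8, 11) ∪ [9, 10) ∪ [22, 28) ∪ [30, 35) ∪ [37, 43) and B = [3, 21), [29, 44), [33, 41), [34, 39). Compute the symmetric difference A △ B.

A, merged: [8, 11), [22, 28), [30, 35), [37, 43).
B, merged: [3, 21), [29, 44).
A \ B = [22, 28).
B \ A = [3, 8), [11, 21), [29, 30), [35, 37), [43, 44).
Union of the two gives the symmetric difference.

[3, 8) ∪ [11, 21) ∪ [22, 28) ∪ [29, 30) ∪ [35, 37) ∪ [43, 44)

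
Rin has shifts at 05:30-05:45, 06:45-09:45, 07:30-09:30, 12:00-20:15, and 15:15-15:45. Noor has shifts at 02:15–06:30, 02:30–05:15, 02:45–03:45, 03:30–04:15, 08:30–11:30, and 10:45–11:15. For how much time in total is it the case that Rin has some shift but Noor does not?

A, merged: 05:30–05:45, 06:45–09:45, 12:00–20:15.
B, merged: 02:15–06:30, 08:30–11:30.
A \ B = 06:45–08:30, 12:00–20:15.
Total: 1 h 45 min + 8 h 15 min = 10 h.

10 h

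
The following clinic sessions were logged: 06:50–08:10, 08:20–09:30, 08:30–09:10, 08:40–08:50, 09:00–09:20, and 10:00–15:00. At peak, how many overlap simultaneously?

3

Walk the sorted start/end points keeping a running depth.
The depth first hits 3 at 08:40.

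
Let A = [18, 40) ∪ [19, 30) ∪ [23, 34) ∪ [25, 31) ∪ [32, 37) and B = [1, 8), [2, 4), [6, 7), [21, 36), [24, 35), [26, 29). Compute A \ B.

First set merges to [18, 40).
Second set merges to [1, 8), [21, 36).
[18, 40) \ B = [18, 21), [36, 40).

[18, 21) ∪ [36, 40)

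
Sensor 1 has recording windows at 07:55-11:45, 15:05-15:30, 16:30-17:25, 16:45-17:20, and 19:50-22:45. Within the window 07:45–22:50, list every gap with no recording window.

07:45–07:55, 11:45–15:05, 15:30–16:30, 17:25–19:50, 22:45–22:50

The merged coverage is 07:55–11:45, 15:05–15:30, 16:30–17:25, 19:50–22:45.
Complement within 07:45–22:50: 07:45–07:55, 11:45–15:05, 15:30–16:30, 17:25–19:50, 22:45–22:50.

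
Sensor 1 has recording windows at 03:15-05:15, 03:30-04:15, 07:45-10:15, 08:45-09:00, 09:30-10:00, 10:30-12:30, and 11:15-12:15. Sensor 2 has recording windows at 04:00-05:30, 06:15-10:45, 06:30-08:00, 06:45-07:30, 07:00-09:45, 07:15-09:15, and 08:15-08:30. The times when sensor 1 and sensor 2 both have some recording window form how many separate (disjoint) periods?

A, merged: 03:15-05:15, 07:45-10:15, 10:30-12:30.
B, merged: 04:00-05:30, 06:15-10:45.
A ∩ B = 04:00-05:15, 07:45-10:15, 10:30-10:45.
That is 3 disjoint pieces.

3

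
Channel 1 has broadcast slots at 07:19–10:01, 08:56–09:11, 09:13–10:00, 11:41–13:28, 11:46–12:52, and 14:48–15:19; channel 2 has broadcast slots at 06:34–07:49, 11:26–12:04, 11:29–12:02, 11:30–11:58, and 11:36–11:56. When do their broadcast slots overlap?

A, merged: 07:19–10:01, 11:41–13:28, 14:48–15:19.
B, merged: 06:34–07:49, 11:26–12:04.
07:19–10:01 meets the second set on 07:19–07:49.
11:41–13:28 meets the second set on 11:41–12:04.
14:48–15:19: no overlap with the second set.

07:19–07:49, 11:41–12:04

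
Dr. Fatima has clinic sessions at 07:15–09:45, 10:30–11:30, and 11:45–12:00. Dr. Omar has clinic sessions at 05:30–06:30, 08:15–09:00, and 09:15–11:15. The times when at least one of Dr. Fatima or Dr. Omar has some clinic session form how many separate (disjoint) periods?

3

A ∪ B = 05:30–06:30, 07:15–11:30, 11:45–12:00.
That is 3 disjoint pieces.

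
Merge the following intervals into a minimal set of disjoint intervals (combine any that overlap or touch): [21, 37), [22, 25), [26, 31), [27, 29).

[22, 25) overlaps/touches [21, 37) → extend to [21, 37).
[26, 31) overlaps/touches [21, 37) → extend to [21, 37).
[27, 29) overlaps/touches [21, 37) → extend to [21, 37).

[21, 37)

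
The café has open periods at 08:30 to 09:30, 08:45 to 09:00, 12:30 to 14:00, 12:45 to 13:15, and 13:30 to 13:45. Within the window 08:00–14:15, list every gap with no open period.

The merged coverage is 08:30-09:30, 12:30-14:00.
Complement within 08:00-14:15: 08:00-08:30, 09:30-12:30, 14:00-14:15.

08:00-08:30, 09:30-12:30, 14:00-14:15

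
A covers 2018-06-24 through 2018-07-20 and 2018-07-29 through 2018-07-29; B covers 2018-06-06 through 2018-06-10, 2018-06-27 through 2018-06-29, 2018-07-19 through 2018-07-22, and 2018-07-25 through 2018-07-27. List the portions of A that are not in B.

2018-06-24 through 2018-07-20 \ B = 2018-06-24 through 2018-06-26, 2018-06-30 through 2018-07-18.
2018-07-29 through 2018-07-29: nothing removed.

2018-06-24 through 2018-06-26, 2018-06-30 through 2018-07-18, 2018-07-29 through 2018-07-29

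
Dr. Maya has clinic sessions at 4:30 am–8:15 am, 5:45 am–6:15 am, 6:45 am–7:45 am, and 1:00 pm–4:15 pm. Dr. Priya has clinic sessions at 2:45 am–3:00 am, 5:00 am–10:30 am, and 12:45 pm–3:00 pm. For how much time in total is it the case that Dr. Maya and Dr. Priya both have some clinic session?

First set merges to 4:30 am-8:15 am, 1:00 pm-4:15 pm.
A ∩ B = 5:00 am-8:15 am, 1:00 pm-3:00 pm.
Total: 3 h 15 min + 2 h = 5 h 15 min.

5 h 15 min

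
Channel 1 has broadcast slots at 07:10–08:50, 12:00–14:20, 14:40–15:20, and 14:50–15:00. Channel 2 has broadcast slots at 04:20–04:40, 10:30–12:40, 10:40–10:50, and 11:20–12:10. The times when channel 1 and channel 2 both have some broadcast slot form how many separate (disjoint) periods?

1

First set merges to 07:10-08:50, 12:00-14:20, 14:40-15:20.
Second set merges to 04:20-04:40, 10:30-12:40.
A ∩ B = 12:00-12:40.
That is 1 disjoint piece.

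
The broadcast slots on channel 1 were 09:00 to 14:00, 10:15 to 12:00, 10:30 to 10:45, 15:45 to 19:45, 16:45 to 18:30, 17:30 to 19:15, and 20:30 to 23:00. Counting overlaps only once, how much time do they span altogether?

Merged: 09:00–14:00, 15:45–19:45, 20:30–23:00.
Lengths: 5 h + 4 h + 2 h 30 min = 11 h 30 min.

11 h 30 min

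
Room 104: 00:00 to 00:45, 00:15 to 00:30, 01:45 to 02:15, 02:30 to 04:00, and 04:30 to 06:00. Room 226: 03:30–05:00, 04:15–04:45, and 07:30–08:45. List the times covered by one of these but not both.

A, merged: 00:00–00:45, 01:45–02:15, 02:30–04:00, 04:30–06:00.
B, merged: 03:30–05:00, 07:30–08:45.
Only in the first: 00:00–00:45, 01:45–02:15, 02:30–03:30, 05:00–06:00.
Only in the second: 04:00–04:30, 07:30–08:45.
Together these are the periods covered by exactly one.

00:00–00:45, 01:45–02:15, 02:30–03:30, 04:00–04:30, 05:00–06:00, 07:30–08:45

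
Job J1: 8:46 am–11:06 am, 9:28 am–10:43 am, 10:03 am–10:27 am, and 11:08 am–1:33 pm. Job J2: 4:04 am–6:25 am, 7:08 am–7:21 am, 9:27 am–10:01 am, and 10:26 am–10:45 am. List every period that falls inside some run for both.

Merge the first list: 8:46 am–11:06 am, 11:08 am–1:33 pm.
8:46 am–11:06 am meets the second set on 9:27 am–10:01 am, 10:26 am–10:45 am.
11:08 am–1:33 pm: no overlap with the second set.

9:27 am–10:01 am, 10:26 am–10:45 am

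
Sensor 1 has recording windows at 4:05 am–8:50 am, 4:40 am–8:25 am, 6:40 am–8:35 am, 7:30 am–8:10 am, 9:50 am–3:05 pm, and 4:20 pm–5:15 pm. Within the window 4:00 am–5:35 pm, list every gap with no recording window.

Covered (merged): 4:05 am-8:50 am, 9:50 am-3:05 pm, 4:20 pm-5:15 pm.
Uncovered inside 4:00 am-5:35 pm: 4:00 am-4:05 am, 8:50 am-9:50 am, 3:05 pm-4:20 pm, 5:15 pm-5:35 pm.

4:00 am-4:05 am, 8:50 am-9:50 am, 3:05 pm-4:20 pm, 5:15 pm-5:35 pm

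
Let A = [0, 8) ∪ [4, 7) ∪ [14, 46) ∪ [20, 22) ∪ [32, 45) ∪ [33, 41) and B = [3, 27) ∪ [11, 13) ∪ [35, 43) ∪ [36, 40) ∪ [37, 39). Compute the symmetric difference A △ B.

Merge the first list: [0, 8), [14, 46).
Merge the second list: [3, 27), [35, 43).
Only in the first: [0, 3), [27, 35), [43, 46).
Only in the second: [8, 14).
Together these are the periods covered by exactly one.

[0, 3) ∪ [8, 14) ∪ [27, 35) ∪ [43, 46)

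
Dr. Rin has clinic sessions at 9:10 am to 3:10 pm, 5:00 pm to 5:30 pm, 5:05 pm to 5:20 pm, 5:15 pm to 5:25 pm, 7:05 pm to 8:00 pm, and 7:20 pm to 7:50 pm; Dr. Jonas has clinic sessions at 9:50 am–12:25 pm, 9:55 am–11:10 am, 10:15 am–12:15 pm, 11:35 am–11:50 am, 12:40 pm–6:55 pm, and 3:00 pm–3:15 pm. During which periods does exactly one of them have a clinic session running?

First set merges to 9:10 am–3:10 pm, 5:00 pm–5:30 pm, 7:05 pm–8:00 pm.
Second set merges to 9:50 am–12:25 pm, 12:40 pm–6:55 pm.
A \ B = 9:10 am–9:50 am, 12:25 pm–12:40 pm, 7:05 pm–8:00 pm.
B \ A = 3:10 pm–5:00 pm, 5:30 pm–6:55 pm.
Union of the two gives the symmetric difference.

9:10 am–9:50 am, 12:25 pm–12:40 pm, 3:10 pm–5:00 pm, 5:30 pm–6:55 pm, 7:05 pm–8:00 pm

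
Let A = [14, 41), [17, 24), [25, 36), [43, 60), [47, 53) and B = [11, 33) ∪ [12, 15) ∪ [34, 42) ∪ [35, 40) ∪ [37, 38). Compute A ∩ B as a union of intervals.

[14, 33) ∪ [34, 41)

Merge the first list: [14, 41), [43, 60).
Merge the second list: [11, 33), [34, 42).
[14, 41) overlaps B on [14, 33), [34, 41).
[43, 60) falls entirely outside B.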